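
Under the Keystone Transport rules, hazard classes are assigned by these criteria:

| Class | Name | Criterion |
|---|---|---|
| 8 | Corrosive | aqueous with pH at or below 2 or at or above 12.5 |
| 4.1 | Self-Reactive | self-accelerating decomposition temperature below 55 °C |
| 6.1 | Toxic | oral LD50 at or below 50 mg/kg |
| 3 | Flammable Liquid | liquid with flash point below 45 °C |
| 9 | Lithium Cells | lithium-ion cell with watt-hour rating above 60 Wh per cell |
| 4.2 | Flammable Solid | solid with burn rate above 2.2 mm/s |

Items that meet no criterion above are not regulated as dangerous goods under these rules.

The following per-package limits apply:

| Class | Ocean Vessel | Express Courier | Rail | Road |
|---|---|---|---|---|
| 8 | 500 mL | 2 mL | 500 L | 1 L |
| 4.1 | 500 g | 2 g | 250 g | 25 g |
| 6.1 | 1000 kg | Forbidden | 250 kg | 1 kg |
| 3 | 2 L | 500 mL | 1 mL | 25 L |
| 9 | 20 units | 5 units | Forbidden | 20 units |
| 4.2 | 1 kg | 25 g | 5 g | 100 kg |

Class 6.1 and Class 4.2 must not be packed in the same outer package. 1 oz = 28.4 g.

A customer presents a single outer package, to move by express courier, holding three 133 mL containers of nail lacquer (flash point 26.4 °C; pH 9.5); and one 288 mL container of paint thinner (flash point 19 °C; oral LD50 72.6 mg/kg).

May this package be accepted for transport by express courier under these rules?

The nail lacquer has flash point 26.4 °C, which is < 45 °C, so it is Class 3 (Flammable Liquid).
Flash point 19 °C meets the Class 3 criterion (Flammable Liquid), so the paint thinner is Class 3.
Total Class 3: (three 133 mL containers = 399 mL) + 288 mL = 687 mL.
687 mL exceeds the express courier limit of 500 mL for Class 3.

No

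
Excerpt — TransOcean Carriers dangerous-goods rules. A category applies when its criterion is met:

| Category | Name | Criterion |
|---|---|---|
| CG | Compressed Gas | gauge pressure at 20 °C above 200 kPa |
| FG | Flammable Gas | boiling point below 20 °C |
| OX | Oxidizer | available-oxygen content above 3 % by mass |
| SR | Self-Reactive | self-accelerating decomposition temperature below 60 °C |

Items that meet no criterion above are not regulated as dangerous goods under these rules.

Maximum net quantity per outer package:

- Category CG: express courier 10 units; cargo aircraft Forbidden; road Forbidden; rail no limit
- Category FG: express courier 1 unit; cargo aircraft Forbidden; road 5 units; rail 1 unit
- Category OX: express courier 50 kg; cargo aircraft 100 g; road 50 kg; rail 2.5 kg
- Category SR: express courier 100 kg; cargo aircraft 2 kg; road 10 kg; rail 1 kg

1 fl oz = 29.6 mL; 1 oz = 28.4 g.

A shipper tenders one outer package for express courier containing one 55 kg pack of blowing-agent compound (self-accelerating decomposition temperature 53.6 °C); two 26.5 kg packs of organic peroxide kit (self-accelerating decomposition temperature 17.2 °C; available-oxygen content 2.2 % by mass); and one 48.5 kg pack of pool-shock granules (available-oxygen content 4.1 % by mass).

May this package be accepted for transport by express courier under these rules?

Self-accelerating decomposition temperature 53.6 °C meets the Category SR criterion (Self-Reactive), so the blowing-agent compound is Category SR.
The organic peroxide kit has self-accelerating decomposition temperature 17.2 °C, which is < 60 °C, so it is Category SR (Self-Reactive).
The pool-shock granules have available-oxygen content 4.1 % by mass, which is > 3 % by mass, so they are Category OX (Oxidizer).
Category SR net quantity: 55 kg + (two 26.5 kg packs = 53 kg) = 108 kg.
That exceeds the Category SR express courier limit of 100 kg.
Category OX quantity: 48.5 kg.
That is within the Category OX express courier limit of 50 kg.

No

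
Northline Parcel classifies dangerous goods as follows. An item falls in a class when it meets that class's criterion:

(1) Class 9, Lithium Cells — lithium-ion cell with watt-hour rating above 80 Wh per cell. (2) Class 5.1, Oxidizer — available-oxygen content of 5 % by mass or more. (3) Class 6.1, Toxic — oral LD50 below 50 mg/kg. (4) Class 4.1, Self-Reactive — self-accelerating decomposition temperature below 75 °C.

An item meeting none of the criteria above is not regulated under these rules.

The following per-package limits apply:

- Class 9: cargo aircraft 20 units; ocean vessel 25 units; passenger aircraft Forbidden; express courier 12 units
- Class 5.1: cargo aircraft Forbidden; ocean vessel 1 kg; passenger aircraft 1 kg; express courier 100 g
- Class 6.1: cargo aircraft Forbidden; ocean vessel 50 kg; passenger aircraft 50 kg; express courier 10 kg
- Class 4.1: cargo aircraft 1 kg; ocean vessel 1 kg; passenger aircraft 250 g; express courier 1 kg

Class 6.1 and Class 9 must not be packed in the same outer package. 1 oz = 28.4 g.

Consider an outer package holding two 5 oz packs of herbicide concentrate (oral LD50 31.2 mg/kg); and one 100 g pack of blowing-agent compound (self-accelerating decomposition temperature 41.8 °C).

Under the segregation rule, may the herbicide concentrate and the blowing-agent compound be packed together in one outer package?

Yes

Oral LD50 31.2 mg/kg meets the Class 6.1 criterion (Toxic), so the herbicide concentrate is Class 6.1.
Blowing-agent compound: self-accelerating decomposition temperature 41.8 °C < 75 °C → Class 4.1 (Self-Reactive).
No segregation rule bars Class 6.1 with Class 4.1.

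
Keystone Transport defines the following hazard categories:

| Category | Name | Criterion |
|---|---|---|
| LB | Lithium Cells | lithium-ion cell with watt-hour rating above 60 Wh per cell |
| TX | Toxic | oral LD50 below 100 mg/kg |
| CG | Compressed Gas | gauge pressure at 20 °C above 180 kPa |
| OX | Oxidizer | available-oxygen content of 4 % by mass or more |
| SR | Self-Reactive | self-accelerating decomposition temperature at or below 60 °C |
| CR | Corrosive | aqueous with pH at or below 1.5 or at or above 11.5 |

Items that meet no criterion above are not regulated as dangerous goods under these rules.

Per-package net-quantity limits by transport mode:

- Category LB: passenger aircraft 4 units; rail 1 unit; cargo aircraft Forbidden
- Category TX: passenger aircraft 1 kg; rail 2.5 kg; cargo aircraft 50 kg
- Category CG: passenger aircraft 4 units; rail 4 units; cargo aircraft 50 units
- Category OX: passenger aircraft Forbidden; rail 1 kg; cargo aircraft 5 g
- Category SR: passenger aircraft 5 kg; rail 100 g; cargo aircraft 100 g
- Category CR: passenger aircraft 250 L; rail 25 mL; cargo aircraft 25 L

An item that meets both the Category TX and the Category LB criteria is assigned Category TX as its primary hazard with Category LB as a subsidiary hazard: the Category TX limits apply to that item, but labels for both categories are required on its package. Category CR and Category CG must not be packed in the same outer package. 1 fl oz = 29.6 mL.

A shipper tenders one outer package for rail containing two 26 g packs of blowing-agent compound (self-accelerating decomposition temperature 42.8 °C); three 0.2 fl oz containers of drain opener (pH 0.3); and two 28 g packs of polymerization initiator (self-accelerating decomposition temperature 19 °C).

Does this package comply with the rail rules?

Self-accelerating decomposition temperature 42.8 °C meets the Category SR criterion (Self-Reactive), so the blowing-agent compound is Category SR.
pH 0.3 meets the Category CR criterion (Corrosive), so the drain opener is Category CR.
With self-accelerating decomposition temperature 19 °C (≤ 60 °C), the polymerization initiator falls in Category SR.
Category SR net quantity: (two 26 g packs = 52 g) + (two 28 g packs = 56 g) = 108 g.
108 g exceeds the rail limit of 100 g for Category SR.
Category CR quantity: three 0.2 fl oz containers = 17.76 mL.
17.76 mL ≤ 25 mL (rail limit, Category CR) — within limit.
The segregation rule (Category CR with Category CG) does not apply to Category SR with Category CR.

No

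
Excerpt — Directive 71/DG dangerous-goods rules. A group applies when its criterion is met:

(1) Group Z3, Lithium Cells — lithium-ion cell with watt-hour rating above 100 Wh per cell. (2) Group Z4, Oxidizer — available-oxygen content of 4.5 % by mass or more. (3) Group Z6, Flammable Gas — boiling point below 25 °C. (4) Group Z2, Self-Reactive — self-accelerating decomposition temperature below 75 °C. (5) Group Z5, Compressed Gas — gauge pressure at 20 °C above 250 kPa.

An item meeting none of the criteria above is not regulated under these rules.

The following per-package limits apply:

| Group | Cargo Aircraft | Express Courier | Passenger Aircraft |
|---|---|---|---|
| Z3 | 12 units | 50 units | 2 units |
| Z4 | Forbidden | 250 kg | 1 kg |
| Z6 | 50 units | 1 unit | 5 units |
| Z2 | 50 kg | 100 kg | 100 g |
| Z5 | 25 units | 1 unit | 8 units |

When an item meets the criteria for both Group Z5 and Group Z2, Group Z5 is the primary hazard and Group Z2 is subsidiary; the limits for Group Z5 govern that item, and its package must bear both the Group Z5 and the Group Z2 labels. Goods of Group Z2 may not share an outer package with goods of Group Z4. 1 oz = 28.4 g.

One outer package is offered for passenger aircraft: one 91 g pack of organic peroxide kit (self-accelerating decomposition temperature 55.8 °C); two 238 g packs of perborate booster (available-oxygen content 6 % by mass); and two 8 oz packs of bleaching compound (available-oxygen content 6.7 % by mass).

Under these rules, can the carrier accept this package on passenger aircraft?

With self-accelerating decomposition temperature 55.8 °C (< 75 °C), the organic peroxide kit falls in Group Z2.
Perborate booster: available-oxygen content 6 % by mass ≥ 4.5 % by mass → Group Z4 (Oxidizer).
Bleaching compound: available-oxygen content 6.7 % by mass ≥ 4.5 % by mass → Group Z4 (Oxidizer).
Group Z2 quantity: 91 g.
That is within the Group Z2 passenger aircraft limit of 100 g.
Total Group Z4: (two 238 g packs = 476 g) + (two 8 oz packs = 454.4 g) = 930.4 g.
930.4 g is within the passenger aircraft limit of 1 kg for Group Z4.
Group Z2 and Group Z4 may not share an outer package.

No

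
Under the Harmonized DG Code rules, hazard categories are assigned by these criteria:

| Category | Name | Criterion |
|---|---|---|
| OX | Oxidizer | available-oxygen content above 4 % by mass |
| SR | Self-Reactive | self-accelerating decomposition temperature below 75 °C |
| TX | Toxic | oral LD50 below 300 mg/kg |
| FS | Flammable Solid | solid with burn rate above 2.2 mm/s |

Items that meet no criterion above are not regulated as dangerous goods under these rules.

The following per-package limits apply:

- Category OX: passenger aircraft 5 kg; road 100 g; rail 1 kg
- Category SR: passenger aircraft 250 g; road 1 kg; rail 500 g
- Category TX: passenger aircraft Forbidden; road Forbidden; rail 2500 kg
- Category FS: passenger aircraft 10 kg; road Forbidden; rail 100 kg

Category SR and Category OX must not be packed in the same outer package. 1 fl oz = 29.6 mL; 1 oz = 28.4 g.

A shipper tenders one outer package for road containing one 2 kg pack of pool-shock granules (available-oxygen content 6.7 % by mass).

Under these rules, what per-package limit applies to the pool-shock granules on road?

100 g

The pool-shock granules have available-oxygen content 6.7 % by mass, which is > 4 % by mass, so they are Category OX (Oxidizer).
The road limit for Category OX is 100 g.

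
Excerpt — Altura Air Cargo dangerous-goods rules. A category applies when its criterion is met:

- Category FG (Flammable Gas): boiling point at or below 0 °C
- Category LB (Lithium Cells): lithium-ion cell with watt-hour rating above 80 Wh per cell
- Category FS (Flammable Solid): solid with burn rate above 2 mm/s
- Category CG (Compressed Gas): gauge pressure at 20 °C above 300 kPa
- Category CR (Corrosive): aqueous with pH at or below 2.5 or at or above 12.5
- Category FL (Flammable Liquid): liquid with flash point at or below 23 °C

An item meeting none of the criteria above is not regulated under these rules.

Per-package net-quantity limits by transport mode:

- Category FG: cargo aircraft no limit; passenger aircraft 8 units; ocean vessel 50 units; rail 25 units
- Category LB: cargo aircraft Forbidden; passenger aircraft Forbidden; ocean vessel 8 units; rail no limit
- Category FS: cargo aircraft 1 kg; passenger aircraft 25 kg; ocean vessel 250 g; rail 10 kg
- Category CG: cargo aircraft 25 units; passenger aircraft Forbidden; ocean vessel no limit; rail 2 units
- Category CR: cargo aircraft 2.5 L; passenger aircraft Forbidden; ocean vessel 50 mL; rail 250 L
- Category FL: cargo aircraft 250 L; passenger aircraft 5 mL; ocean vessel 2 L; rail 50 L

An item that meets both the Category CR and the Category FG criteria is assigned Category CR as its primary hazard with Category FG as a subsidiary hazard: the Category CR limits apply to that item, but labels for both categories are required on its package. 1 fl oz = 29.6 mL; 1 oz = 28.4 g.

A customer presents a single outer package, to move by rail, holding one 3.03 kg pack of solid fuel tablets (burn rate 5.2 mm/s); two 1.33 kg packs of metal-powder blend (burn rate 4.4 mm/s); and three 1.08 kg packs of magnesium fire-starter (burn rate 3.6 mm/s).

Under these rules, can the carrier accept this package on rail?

Yes

Burn rate 5.2 mm/s meets the Category FS criterion (Flammable Solid), so the solid fuel tablets are Category FS.
Burn rate 4.4 mm/s meets the Category FS criterion (Flammable Solid), so the metal-powder blend is Category FS.
Magnesium fire-starter: burn rate 3.6 mm/s > 2 mm/s → Category FS (Flammable Solid).
Category FS net quantity: 3.03 kg + (two 1.33 kg packs = 2.66 kg) + (three 1.08 kg packs = 3.24 kg) = 8.93 kg.
8.93 kg is within the rail limit of 10 kg for Category FS.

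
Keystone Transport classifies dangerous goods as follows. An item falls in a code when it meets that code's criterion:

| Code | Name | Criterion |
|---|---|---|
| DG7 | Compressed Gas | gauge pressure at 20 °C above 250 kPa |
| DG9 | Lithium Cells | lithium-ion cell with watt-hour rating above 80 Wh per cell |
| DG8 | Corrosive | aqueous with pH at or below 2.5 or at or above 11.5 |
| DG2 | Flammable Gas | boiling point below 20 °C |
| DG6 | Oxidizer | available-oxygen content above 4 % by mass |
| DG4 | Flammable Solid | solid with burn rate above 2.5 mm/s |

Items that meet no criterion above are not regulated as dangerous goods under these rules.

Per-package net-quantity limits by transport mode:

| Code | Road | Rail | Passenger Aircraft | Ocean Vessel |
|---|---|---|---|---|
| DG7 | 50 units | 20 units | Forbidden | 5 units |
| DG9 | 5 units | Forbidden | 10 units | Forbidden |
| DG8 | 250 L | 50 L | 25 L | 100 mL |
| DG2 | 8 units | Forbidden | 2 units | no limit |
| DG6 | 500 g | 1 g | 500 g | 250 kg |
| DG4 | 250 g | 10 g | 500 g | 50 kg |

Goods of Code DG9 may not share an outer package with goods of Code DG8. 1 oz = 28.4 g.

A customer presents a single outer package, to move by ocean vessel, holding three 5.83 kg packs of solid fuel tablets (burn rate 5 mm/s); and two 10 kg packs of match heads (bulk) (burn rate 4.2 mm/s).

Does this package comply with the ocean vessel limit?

The solid fuel tablets have burn rate 5 mm/s, which is > 2.5 mm/s, so they are Code DG4 (Flammable Solid).
Match heads (bulk): burn rate 4.2 mm/s > 2.5 mm/s → Code DG4 (Flammable Solid).
Total Code DG4: (three 5.83 kg packs = 17.49 kg) + (two 10 kg packs = 20 kg) = 37.49 kg.
That is within the Code DG4 ocean vessel limit of 50 kg.

Yes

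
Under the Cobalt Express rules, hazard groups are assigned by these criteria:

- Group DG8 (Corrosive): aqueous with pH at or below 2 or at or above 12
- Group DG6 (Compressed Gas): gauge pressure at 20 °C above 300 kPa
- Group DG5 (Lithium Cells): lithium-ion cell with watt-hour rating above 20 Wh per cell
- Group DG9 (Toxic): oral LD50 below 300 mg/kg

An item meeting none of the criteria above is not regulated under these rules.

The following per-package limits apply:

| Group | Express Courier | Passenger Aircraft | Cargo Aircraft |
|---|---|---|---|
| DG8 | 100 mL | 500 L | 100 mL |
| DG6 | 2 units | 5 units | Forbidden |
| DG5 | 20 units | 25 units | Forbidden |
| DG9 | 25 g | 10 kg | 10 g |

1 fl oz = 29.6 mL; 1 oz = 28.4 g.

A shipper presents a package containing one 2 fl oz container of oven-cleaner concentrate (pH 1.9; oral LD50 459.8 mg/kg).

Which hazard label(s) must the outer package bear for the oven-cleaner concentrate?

With pH 1.9 (≤ 2), the oven-cleaner concentrate falls in Group DG8.
Only the Group DG8 label is required.

Group DG8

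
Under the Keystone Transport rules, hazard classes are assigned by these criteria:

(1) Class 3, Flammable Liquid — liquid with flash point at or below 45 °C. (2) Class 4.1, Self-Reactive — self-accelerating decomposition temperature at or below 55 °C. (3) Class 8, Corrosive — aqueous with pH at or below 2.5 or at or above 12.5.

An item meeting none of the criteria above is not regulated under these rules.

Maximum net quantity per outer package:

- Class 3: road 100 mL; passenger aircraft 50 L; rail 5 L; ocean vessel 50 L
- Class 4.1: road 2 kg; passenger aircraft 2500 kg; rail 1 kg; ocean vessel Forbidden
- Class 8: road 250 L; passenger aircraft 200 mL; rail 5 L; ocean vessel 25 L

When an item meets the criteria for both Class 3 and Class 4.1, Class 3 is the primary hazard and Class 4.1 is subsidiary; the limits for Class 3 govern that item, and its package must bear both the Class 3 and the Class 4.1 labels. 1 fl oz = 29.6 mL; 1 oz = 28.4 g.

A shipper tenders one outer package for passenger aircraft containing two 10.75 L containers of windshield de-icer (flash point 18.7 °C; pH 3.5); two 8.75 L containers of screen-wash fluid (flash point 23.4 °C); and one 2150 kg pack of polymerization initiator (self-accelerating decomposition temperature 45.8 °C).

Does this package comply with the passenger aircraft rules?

With flash point 18.7 °C (≤ 45 °C), the windshield de-icer falls in Class 3.
Screen-wash fluid: flash point 23.4 °C ≤ 45 °C → Class 3 (Flammable Liquid).
With self-accelerating decomposition temperature 45.8 °C (≤ 55 °C), the polymerization initiator falls in Class 4.1.
Total Class 3: (two 10.75 L containers = 21.5 L) + (two 8.75 L containers = 17.5 L) = 39 L.
39 L is within the passenger aircraft limit of 50 L for Class 3.
Class 4.1 quantity: 2150 kg.
2150 kg ≤ 2500 kg (passenger aircraft limit, Class 4.1) — within limit.
Every hazard class is within its passenger aircraft limit and no segregation rule is violated.

Yes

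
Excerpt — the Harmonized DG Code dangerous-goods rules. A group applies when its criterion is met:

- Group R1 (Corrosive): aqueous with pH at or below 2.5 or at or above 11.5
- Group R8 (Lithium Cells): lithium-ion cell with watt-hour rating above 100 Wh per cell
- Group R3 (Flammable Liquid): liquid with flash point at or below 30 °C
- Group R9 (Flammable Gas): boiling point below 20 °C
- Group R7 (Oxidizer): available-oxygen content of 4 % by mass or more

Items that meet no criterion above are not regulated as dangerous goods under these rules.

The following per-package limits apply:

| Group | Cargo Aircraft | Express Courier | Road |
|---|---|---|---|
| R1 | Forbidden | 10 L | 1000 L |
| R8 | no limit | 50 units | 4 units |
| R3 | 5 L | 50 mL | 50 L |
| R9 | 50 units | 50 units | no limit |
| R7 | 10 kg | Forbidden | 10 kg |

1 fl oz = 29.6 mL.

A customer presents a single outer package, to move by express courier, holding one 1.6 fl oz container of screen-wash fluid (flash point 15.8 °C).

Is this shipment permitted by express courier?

Yes

The screen-wash fluid has flash point 15.8 °C, which is ≤ 30 °C, so it is Group R3 (Flammable Liquid).
Group R3 quantity: one 1.6 fl oz container = 47.36 mL.
That is within the Group R3 express courier limit of 50 mL.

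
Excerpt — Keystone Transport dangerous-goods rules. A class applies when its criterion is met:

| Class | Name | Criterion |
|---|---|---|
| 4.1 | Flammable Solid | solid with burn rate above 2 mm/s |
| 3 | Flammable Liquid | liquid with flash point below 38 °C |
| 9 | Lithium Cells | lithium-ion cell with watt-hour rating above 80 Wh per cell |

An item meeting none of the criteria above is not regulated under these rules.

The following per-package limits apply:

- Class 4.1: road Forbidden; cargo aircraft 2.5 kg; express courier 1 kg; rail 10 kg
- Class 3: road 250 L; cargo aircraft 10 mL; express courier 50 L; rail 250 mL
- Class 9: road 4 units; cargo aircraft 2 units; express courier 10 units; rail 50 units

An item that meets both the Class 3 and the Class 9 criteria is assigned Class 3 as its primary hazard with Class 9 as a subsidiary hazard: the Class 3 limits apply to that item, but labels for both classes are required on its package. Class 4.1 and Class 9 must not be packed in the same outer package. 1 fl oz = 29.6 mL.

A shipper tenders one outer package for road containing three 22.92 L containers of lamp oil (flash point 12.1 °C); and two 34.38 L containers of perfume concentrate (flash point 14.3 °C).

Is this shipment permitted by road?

Yes

Lamp oil: flash point 12.1 °C < 38 °C → Class 3 (Flammable Liquid).
Perfume concentrate: flash point 14.3 °C < 38 °C → Class 3 (Flammable Liquid).
Total Class 3: (three 22.92 L containers = 68.76 L) + (two 34.38 L containers = 68.76 L) = 137.52 L.
137.52 L is within the road limit of 250 L for Class 3.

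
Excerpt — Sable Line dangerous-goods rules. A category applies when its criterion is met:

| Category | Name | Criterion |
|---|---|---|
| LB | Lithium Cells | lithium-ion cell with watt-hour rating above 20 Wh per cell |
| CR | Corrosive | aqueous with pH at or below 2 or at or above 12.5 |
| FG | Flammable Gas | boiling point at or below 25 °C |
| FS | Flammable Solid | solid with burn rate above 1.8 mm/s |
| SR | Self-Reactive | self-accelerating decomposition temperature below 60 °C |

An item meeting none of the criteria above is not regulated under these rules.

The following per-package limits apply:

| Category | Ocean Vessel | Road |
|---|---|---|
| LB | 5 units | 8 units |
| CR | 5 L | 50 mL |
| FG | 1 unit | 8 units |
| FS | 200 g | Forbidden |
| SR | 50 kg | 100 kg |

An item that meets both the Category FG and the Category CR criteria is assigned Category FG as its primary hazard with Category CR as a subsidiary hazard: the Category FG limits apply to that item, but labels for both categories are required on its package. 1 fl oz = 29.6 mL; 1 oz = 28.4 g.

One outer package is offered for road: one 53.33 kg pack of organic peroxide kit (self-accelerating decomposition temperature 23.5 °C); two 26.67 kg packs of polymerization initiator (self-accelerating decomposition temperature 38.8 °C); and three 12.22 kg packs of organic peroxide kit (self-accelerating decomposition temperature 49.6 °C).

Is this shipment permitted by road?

No

Self-accelerating decomposition temperature 23.5 °C meets the Category SR criterion (Self-Reactive), so the organic peroxide kit is Category SR.
The polymerization initiator has self-accelerating decomposition temperature 38.8 °C, which is < 60 °C, so it is Category SR (Self-Reactive).
Self-accelerating decomposition temperature 49.6 °C meets the Category SR criterion (Self-Reactive), so the organic peroxide kit is Category SR.
Category SR net quantity: 53.33 kg + (two 26.67 kg packs = 53.34 kg) + (three 12.22 kg packs = 36.66 kg) = 143.33 kg.
143.33 kg exceeds the road limit of 100 kg for Category SR.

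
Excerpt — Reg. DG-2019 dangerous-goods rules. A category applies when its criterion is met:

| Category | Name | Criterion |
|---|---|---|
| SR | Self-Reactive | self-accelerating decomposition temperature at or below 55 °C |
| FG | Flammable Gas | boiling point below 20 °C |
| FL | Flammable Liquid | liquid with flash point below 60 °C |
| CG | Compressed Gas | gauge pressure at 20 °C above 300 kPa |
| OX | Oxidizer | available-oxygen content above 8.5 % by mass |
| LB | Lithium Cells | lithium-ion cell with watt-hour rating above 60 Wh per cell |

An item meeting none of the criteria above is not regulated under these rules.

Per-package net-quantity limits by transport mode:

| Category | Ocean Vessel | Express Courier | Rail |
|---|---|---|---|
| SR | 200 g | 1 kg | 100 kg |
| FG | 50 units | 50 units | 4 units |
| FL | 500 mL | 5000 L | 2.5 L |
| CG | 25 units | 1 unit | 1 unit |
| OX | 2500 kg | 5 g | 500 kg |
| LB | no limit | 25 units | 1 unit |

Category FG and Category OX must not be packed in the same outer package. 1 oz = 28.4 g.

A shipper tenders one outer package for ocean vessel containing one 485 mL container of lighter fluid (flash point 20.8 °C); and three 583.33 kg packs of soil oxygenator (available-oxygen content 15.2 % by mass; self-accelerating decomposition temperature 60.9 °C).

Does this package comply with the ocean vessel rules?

With flash point 20.8 °C (< 60 °C), the lighter fluid falls in Category FL.
With available-oxygen content 15.2 % by mass (> 8.5 % by mass), the soil oxygenator falls in Category OX.
Category OX quantity: three 583.33 kg packs = 1749.99 kg.
That is within the Category OX ocean vessel limit of 2500 kg.
Category FL quantity: 485 mL.
That is within the Category FL ocean vessel limit of 500 mL.
The segregation rule (Category FG with Category OX) does not apply to Category OX with Category FL.
Every hazard category is within its ocean vessel limit and no segregation rule is violated.

Yes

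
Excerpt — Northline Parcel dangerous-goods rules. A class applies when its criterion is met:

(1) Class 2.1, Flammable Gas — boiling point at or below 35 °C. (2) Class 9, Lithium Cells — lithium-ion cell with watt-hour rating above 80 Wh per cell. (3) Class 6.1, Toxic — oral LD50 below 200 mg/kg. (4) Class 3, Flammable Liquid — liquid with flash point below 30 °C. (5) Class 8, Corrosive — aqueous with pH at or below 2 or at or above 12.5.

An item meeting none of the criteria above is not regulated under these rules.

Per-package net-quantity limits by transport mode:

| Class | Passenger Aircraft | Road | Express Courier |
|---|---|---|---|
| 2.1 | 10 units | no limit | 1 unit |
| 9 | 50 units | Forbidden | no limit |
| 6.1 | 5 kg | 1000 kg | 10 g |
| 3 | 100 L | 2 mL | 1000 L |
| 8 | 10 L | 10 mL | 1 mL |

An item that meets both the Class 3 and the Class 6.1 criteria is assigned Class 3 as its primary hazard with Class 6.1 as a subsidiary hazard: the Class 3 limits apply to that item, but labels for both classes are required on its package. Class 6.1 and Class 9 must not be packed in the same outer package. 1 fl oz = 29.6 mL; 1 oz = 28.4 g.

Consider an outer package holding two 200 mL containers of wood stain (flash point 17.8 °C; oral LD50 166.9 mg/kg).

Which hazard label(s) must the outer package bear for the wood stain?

Class 3 and 6.1

The wood stain has flash point 17.8 °C, which is < 30 °C, so it is Class 3 (Flammable Liquid).
The wood stain has oral LD50 166.9 mg/kg, which is < 200 mg/kg, so it is Class 6.1 (Toxic).
By the precedence rule Class 3 is primary and Class 6.1 is subsidiary, and that rule requires both labels on the package.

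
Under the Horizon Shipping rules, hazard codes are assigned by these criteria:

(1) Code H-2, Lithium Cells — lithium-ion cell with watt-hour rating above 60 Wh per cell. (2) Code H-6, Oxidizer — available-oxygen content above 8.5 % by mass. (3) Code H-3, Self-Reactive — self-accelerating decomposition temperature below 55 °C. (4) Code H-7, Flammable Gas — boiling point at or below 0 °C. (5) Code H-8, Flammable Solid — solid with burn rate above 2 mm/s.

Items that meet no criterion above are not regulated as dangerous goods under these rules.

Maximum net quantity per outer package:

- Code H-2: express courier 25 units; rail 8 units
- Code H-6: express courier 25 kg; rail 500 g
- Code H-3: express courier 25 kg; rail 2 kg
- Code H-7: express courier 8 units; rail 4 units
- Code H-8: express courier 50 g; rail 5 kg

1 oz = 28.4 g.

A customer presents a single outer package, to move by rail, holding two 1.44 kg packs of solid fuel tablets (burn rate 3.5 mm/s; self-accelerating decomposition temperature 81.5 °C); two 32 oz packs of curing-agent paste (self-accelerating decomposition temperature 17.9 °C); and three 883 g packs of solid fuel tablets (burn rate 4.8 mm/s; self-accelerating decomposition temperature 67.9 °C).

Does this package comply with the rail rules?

No

The solid fuel tablets have burn rate 3.5 mm/s, which is > 2 mm/s, so they are Code H-8 (Flammable Solid).
With self-accelerating decomposition temperature 17.9 °C (< 55 °C), the curing-agent paste falls in Code H-3.
The solid fuel tablets have burn rate 4.8 mm/s, which is > 2 mm/s, so they are Code H-8 (Flammable Solid).
Total Code H-8: (two 1.44 kg packs = 2.88 kg) + (three 883 g packs = 2.649 kg) = 5.529 kg.
5.529 kg exceeds the rail limit of 5 kg for Code H-8.
Code H-3 quantity: two 32 oz packs = 1817.6 g.
That is within the Code H-3 rail limit of 2 kg.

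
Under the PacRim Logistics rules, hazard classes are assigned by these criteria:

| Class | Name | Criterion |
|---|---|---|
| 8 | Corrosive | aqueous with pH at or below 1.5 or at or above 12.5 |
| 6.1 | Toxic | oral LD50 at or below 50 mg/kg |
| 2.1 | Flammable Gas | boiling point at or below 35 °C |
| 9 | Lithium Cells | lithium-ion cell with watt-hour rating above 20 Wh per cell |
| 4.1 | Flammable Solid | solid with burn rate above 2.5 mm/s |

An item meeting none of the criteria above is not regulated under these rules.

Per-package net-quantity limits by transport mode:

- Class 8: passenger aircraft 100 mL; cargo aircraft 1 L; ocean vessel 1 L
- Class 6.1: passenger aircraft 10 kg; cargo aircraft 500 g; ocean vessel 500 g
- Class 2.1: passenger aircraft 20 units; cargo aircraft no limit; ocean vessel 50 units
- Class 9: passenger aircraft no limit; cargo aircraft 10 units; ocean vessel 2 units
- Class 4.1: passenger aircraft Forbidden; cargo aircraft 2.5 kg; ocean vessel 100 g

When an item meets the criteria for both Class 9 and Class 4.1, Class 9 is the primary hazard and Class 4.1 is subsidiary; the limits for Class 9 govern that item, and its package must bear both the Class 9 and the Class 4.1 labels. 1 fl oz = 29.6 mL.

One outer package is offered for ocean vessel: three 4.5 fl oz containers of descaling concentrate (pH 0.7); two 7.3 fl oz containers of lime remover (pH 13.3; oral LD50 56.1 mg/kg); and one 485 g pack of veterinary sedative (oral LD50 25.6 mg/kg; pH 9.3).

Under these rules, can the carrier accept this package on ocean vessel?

The descaling concentrate has pH 0.7, which is ≤ 1.5, so it is Class 8 (Corrosive).
pH 13.3 meets the Class 8 criterion (Corrosive), so the lime remover is Class 8.
Oral LD50 25.6 mg/kg meets the Class 6.1 criterion (Toxic), so the veterinary sedative is Class 6.1.
Class 8 net quantity: (three 4.5 fl oz containers = 399.6 mL) + (two 7.3 fl oz containers = 432.16 mL) = 831.76 mL.
831.76 mL ≤ 1 L (ocean vessel limit, Class 8) — within limit.
Class 6.1 quantity: 485 g.
That is within the Class 6.1 ocean vessel limit of 500 g.
Every hazard class is within its ocean vessel limit and no segregation rule is violated.

Yes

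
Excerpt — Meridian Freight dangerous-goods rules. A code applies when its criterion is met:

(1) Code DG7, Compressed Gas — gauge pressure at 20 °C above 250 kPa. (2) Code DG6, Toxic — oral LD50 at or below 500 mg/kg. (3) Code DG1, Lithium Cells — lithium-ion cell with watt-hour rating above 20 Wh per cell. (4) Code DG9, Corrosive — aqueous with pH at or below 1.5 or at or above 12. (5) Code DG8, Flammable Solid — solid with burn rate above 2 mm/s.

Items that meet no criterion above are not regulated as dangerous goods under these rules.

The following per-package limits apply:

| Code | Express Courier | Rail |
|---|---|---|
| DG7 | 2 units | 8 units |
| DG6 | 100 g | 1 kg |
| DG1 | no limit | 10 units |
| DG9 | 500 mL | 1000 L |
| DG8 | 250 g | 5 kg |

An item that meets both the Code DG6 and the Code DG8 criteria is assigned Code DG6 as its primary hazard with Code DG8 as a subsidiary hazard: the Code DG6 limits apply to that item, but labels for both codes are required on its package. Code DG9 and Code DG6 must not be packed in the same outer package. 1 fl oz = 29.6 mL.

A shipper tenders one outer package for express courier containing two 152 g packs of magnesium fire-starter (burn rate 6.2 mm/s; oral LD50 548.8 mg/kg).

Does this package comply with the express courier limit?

No

With burn rate 6.2 mm/s (> 2 mm/s), the magnesium fire-starter falls in Code DG8.
Code DG8 quantity: two 152 g packs = 304 g.
304 g exceeds the express courier limit of 250 g for Code DG8.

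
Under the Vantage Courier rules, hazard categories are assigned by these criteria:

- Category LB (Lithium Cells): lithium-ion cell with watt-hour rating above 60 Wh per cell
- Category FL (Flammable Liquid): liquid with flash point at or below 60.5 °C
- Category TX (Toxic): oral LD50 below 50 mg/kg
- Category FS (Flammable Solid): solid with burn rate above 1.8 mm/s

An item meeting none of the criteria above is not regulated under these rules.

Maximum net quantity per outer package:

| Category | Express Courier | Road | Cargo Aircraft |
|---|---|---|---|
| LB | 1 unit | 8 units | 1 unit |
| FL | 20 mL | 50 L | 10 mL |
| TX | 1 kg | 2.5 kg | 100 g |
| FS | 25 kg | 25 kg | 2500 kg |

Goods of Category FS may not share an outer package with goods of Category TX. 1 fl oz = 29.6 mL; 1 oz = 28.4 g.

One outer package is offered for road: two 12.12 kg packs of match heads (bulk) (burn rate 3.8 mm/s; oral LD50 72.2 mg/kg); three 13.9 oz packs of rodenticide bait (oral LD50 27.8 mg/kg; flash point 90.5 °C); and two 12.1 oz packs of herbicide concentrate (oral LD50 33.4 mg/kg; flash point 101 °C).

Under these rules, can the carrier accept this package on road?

No

With burn rate 3.8 mm/s (> 1.8 mm/s), the match heads (bulk) fall in Category FS.
The rodenticide bait has oral LD50 27.8 mg/kg, which is < 50 mg/kg, so it is Category TX (Toxic).
With oral LD50 33.4 mg/kg (< 50 mg/kg), the herbicide concentrate falls in Category TX.
Category FS quantity: two 12.12 kg packs = 24.24 kg.
24.24 kg ≤ 25 kg (road limit, Category FS) — within limit.
Total Category TX: (three 13.9 oz packs = 1184.28 g) + (two 12.1 oz packs = 687.28 g) = 1871.56 g.
That is within the Category TX road limit of 2.5 kg.
Category FS and Category TX may not share an outer package.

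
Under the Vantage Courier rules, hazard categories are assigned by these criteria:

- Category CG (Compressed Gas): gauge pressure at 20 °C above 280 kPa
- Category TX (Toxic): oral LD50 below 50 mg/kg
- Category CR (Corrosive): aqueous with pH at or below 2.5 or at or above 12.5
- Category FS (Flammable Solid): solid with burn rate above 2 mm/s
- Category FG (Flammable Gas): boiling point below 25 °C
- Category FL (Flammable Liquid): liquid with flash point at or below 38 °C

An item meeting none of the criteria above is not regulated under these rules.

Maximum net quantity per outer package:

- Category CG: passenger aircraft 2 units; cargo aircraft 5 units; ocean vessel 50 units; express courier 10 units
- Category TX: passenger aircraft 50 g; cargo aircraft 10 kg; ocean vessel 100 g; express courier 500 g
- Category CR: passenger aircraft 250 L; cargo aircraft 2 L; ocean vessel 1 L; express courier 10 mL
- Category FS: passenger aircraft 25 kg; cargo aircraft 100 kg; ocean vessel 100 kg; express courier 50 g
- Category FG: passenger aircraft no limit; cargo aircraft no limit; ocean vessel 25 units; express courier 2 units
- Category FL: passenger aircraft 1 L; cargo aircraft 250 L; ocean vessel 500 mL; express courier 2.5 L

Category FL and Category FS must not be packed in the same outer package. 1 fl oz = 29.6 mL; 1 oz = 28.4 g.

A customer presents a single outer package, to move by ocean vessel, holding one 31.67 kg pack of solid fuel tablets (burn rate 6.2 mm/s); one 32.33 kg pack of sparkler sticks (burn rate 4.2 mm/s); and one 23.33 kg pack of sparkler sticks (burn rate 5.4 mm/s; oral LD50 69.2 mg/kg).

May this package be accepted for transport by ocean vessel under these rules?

With burn rate 6.2 mm/s (> 2 mm/s), the solid fuel tablets fall in Category FS.
The sparkler sticks have burn rate 4.2 mm/s, which is > 2 mm/s, so they are Category FS (Flammable Solid).
The sparkler sticks have burn rate 5.4 mm/s, which is > 2 mm/s, so they are Category FS (Flammable Solid).
Total Category FS: 31.67 kg + 32.33 kg + 23.33 kg = 87.33 kg.
87.33 kg is within the ocean vessel limit of 100 kg for Category FS.

Yes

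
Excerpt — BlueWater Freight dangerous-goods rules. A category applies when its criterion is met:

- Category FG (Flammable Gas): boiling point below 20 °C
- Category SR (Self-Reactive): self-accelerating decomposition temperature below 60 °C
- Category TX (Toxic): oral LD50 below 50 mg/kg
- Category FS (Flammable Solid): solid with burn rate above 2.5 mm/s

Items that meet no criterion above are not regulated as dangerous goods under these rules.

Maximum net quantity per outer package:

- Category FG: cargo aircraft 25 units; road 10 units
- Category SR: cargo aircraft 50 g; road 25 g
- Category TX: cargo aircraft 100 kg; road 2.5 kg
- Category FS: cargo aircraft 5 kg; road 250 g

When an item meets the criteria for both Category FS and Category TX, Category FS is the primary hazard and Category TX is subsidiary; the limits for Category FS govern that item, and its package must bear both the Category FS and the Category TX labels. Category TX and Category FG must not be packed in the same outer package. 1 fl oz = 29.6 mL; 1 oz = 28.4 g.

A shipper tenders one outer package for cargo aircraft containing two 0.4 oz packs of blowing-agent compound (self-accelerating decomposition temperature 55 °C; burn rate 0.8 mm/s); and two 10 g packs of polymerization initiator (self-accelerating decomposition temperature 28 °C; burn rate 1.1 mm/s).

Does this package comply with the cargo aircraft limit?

Self-accelerating decomposition temperature 55 °C meets the Category SR criterion (Self-Reactive), so the blowing-agent compound is Category SR.
Self-accelerating decomposition temperature 28 °C meets the Category SR criterion (Self-Reactive), so the polymerization initiator is Category SR.
Category SR net quantity: (two 0.4 oz packs = 22.72 g) + (two 10 g packs = 20 g) = 42.72 g.
42.72 g is within the cargo aircraft limit of 50 g for Category SR.

Yes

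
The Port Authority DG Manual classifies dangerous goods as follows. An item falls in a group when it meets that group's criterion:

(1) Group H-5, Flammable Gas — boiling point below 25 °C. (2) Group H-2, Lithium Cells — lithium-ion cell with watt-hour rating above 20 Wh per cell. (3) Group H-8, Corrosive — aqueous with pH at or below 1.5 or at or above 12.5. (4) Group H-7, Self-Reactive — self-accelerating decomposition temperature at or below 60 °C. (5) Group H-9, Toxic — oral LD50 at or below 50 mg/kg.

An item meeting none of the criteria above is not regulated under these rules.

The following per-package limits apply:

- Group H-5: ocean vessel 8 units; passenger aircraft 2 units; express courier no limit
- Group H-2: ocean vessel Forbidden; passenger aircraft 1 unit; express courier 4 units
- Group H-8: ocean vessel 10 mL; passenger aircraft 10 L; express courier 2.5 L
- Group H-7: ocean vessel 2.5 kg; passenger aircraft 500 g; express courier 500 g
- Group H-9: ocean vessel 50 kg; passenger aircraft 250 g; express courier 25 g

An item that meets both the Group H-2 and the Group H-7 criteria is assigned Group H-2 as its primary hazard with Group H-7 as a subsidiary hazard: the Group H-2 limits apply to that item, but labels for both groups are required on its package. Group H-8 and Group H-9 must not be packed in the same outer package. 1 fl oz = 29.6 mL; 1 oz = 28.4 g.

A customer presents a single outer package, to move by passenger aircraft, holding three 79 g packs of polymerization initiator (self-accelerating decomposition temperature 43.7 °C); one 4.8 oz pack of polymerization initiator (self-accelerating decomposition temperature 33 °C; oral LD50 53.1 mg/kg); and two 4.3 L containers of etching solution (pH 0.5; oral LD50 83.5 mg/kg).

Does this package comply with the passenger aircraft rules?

The polymerization initiator has self-accelerating decomposition temperature 43.7 °C, which is ≤ 60 °C, so it is Group H-7 (Self-Reactive).
Polymerization initiator: self-accelerating decomposition temperature 33 °C ≤ 60 °C → Group H-7 (Self-Reactive).
Etching solution: pH 0.5 ≤ 1.5 → Group H-8 (Corrosive).
Group H-8 quantity: two 4.3 L containers = 8.6 L.
8.6 L is within the passenger aircraft limit of 10 L for Group H-8.
Total Group H-7: (three 79 g packs = 237 g) + (one 4.8 oz pack = 136.32 g) = 373.32 g.
That is within the Group H-7 passenger aircraft limit of 500 g.
The segregation rule (Group H-8 with Group H-9) does not apply to Group H-8 with Group H-7.
Every hazard group is within its passenger aircraft limit and no segregation rule is violated.

Yes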